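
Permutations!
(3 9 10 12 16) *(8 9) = (3 8 9 10 12 16) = [0, 1, 2, 8, 4, 5, 6, 7, 9, 10, 12, 11, 16, 13, 14, 15, 3]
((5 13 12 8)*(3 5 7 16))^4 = (3 8 5 7 13 16 12)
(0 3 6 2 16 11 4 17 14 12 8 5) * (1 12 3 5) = [5, 12, 16, 6, 17, 0, 2, 7, 1, 9, 10, 4, 8, 13, 3, 15, 11, 14] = (0 5)(1 12 8)(2 16 11 4 17 14 3 6)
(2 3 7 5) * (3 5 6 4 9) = (2 5)(3 7 6 4 9) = [0, 1, 5, 7, 9, 2, 4, 6, 8, 3]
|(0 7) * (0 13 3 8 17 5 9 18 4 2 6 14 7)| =|(2 6 14 7 13 3 8 17 5 9 18 4)| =12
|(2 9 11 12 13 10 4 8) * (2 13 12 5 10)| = 8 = |(2 9 11 5 10 4 8 13)|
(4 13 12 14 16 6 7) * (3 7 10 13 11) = (3 7 4 11)(6 10 13 12 14 16) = [0, 1, 2, 7, 11, 5, 10, 4, 8, 9, 13, 3, 14, 12, 16, 15, 6]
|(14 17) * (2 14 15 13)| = |(2 14 17 15 13)| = 5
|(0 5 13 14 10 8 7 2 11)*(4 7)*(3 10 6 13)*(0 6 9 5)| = |(2 11 6 13 14 9 5 3 10 8 4 7)| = 12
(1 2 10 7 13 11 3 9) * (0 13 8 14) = (0 13 11 3 9 1 2 10 7 8 14) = [13, 2, 10, 9, 4, 5, 6, 8, 14, 1, 7, 3, 12, 11, 0]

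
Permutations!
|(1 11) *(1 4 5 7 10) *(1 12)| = |(1 11 4 5 7 10 12)| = 7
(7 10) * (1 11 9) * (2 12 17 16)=(1 11 9)(2 12 17 16)(7 10)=[0, 11, 12, 3, 4, 5, 6, 10, 8, 1, 7, 9, 17, 13, 14, 15, 2, 16]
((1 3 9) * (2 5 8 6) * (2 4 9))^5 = (1 6 2 9 8 3 4 5)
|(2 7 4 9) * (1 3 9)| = 6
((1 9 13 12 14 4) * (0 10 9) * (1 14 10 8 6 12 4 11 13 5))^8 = (14)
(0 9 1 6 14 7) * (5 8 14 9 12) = (0 12 5 8 14 7)(1 6 9) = [12, 6, 2, 3, 4, 8, 9, 0, 14, 1, 10, 11, 5, 13, 7]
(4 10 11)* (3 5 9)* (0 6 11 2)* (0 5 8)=(0 6 11 4 10 2 5 9 3 8)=[6, 1, 5, 8, 10, 9, 11, 7, 0, 3, 2, 4]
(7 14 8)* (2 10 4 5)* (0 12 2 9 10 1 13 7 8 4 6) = [12, 13, 1, 3, 5, 9, 0, 14, 8, 10, 6, 11, 2, 7, 4] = (0 12 2 1 13 7 14 4 5 9 10 6)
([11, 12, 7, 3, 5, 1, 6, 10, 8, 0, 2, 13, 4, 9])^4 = (13)(2 7 10)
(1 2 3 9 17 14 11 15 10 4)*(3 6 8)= [0, 2, 6, 9, 1, 5, 8, 7, 3, 17, 4, 15, 12, 13, 11, 10, 16, 14]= (1 2 6 8 3 9 17 14 11 15 10 4)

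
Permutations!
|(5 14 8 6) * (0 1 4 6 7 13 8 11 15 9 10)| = |(0 1 4 6 5 14 11 15 9 10)(7 13 8)| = 30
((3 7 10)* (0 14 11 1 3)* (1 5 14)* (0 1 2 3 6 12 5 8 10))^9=(0 2 3 7)(1 6 12 5 14 11 8 10)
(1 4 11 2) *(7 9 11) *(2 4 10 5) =[0, 10, 1, 3, 7, 2, 6, 9, 8, 11, 5, 4] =(1 10 5 2)(4 7 9 11)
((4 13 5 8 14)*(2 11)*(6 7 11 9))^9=((2 9 6 7 11)(4 13 5 8 14))^9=(2 11 7 6 9)(4 14 8 5 13)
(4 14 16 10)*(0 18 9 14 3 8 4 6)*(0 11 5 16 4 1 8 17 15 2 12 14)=[18, 8, 12, 17, 3, 16, 11, 7, 1, 0, 6, 5, 14, 13, 4, 2, 10, 15, 9]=(0 18 9)(1 8)(2 12 14 4 3 17 15)(5 16 10 6 11)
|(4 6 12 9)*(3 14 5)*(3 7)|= |(3 14 5 7)(4 6 12 9)|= 4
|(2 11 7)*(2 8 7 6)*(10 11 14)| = 10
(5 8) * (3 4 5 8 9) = (3 4 5 9) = [0, 1, 2, 4, 5, 9, 6, 7, 8, 3]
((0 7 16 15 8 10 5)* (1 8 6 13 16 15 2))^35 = ((0 7 15 6 13 16 2 1 8 10 5))^35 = (0 15 13 2 8 5 7 6 16 1 10)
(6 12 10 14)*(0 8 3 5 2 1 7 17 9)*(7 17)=(0 8 3 5 2 1 17 9)(6 12 10 14)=[8, 17, 1, 5, 4, 2, 12, 7, 3, 0, 14, 11, 10, 13, 6, 15, 16, 9]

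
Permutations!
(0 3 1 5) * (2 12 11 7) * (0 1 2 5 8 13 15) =(0 3 2 12 11 7 5 1 8 13 15) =[3, 8, 12, 2, 4, 1, 6, 5, 13, 9, 10, 7, 11, 15, 14, 0]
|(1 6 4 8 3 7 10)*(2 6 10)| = 6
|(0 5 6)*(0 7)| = |(0 5 6 7)| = 4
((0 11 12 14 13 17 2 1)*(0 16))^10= ((0 11 12 14 13 17 2 1 16))^10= (0 11 12 14 13 17 2 1 16)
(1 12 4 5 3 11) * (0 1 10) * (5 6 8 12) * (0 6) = (0 1 5 3 11 10 6 8 12 4) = [1, 5, 2, 11, 0, 3, 8, 7, 12, 9, 6, 10, 4]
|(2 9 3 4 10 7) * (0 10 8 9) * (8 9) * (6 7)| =|(0 10 6 7 2)(3 4 9)| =15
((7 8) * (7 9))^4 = (7 8 9)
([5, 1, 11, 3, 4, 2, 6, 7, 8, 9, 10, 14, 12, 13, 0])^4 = [14, 1, 5, 3, 4, 0, 6, 7, 8, 9, 10, 2, 12, 13, 11]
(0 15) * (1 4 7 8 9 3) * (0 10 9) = (0 15 10 9 3 1 4 7 8) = [15, 4, 2, 1, 7, 5, 6, 8, 0, 3, 9, 11, 12, 13, 14, 10]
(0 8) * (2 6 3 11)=(0 8)(2 6 3 11)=[8, 1, 6, 11, 4, 5, 3, 7, 0, 9, 10, 2]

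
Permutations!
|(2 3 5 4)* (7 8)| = 4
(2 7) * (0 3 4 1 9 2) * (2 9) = [3, 2, 7, 4, 1, 5, 6, 0, 8, 9] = (9)(0 3 4 1 2 7)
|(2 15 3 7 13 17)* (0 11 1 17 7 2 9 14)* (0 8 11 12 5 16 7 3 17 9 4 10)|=|(0 12 5 16 7 13 3 2 15 17 4 10)(1 9 14 8 11)|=60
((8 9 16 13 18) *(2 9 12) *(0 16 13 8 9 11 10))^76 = ((0 16 8 12 2 11 10)(9 13 18))^76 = (0 10 11 2 12 8 16)(9 13 18)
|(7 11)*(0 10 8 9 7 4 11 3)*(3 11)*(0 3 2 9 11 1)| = |(0 10 8 11 4 2 9 7 1)| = 9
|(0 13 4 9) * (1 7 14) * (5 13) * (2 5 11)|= |(0 11 2 5 13 4 9)(1 7 14)|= 21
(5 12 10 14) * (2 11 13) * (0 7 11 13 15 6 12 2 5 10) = (0 7 11 15 6 12)(2 13 5)(10 14) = [7, 1, 13, 3, 4, 2, 12, 11, 8, 9, 14, 15, 0, 5, 10, 6]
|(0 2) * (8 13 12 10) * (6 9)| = 4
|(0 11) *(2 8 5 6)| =4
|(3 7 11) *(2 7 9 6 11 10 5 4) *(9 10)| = |(2 7 9 6 11 3 10 5 4)| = 9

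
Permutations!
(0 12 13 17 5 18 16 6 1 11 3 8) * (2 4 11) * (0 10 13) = (0 12)(1 2 4 11 3 8 10 13 17 5 18 16 6) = [12, 2, 4, 8, 11, 18, 1, 7, 10, 9, 13, 3, 0, 17, 14, 15, 6, 5, 16]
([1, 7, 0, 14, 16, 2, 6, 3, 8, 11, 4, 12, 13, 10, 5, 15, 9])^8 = [1, 7, 0, 14, 16, 2, 6, 3, 8, 11, 4, 12, 13, 10, 5, 15, 9]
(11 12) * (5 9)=[0, 1, 2, 3, 4, 9, 6, 7, 8, 5, 10, 12, 11]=(5 9)(11 12)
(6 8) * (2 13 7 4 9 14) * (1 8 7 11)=(1 8 6 7 4 9 14 2 13 11)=[0, 8, 13, 3, 9, 5, 7, 4, 6, 14, 10, 1, 12, 11, 2]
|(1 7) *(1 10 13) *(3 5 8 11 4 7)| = 9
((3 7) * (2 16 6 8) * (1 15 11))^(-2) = (1 15 11)(2 6)(8 16)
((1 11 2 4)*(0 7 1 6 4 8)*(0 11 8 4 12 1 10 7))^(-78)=((1 8 11 2 4 6 12)(7 10))^(-78)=(1 12 6 4 2 11 8)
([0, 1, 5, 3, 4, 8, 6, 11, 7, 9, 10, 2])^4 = [0, 1, 11, 3, 4, 2, 6, 8, 5, 9, 10, 7]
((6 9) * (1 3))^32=((1 3)(6 9))^32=(9)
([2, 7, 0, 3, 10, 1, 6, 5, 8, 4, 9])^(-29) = (0 2)(1 7 5)(4 10 9)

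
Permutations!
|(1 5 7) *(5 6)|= 4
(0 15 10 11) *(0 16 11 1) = (0 15 10 1)(11 16) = [15, 0, 2, 3, 4, 5, 6, 7, 8, 9, 1, 16, 12, 13, 14, 10, 11]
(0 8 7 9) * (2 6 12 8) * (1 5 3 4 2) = [1, 5, 6, 4, 2, 3, 12, 9, 7, 0, 10, 11, 8] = (0 1 5 3 4 2 6 12 8 7 9)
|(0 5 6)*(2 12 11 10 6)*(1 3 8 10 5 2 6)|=|(0 2 12 11 5 6)(1 3 8 10)|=12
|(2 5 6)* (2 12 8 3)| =6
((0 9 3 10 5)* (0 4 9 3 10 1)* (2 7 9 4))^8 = (0 1 3)(2 10 7 5 9)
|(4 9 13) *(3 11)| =6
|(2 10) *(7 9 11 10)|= |(2 7 9 11 10)|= 5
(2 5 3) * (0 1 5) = (0 1 5 3 2) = [1, 5, 0, 2, 4, 3]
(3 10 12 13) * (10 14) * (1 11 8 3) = (1 11 8 3 14 10 12 13) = [0, 11, 2, 14, 4, 5, 6, 7, 3, 9, 12, 8, 13, 1, 10]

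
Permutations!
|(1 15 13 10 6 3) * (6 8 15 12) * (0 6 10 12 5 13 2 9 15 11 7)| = |(0 6 3 1 5 13 12 10 8 11 7)(2 9 15)| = 33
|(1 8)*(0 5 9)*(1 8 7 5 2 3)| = 7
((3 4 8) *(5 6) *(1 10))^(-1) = ((1 10)(3 4 8)(5 6))^(-1) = (1 10)(3 8 4)(5 6)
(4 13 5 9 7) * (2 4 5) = (2 4 13)(5 9 7) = [0, 1, 4, 3, 13, 9, 6, 5, 8, 7, 10, 11, 12, 2]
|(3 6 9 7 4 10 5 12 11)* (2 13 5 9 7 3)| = |(2 13 5 12 11)(3 6 7 4 10 9)| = 30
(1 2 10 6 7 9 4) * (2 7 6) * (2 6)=(1 7 9 4)(2 10 6)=[0, 7, 10, 3, 1, 5, 2, 9, 8, 4, 6]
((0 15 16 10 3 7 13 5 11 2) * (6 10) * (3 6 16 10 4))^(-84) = (16)(0 4 5 15 3 11 10 7 2 6 13)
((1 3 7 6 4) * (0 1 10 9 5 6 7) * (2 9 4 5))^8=(10)(0 3 1)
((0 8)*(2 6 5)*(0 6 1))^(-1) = (0 1 2 5 6 8)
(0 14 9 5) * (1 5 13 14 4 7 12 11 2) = (0 4 7 12 11 2 1 5)(9 13 14) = [4, 5, 1, 3, 7, 0, 6, 12, 8, 13, 10, 2, 11, 14, 9]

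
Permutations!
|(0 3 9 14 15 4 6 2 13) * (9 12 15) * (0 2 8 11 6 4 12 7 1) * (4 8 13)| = 12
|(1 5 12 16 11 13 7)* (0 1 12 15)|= |(0 1 5 15)(7 12 16 11 13)|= 20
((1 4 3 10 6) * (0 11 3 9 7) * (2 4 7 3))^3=((0 11 2 4 9 3 10 6 1 7))^3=(0 4 10 7 2 3 1 11 9 6)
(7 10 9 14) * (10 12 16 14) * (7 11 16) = (7 12)(9 10)(11 16 14) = [0, 1, 2, 3, 4, 5, 6, 12, 8, 10, 9, 16, 7, 13, 11, 15, 14]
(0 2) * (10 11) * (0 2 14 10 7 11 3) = (0 14 10 3)(7 11) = [14, 1, 2, 0, 4, 5, 6, 11, 8, 9, 3, 7, 12, 13, 10]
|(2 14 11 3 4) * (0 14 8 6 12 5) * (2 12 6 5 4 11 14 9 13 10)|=14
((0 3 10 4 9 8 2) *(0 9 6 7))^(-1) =(0 7 6 4 10 3)(2 8 9)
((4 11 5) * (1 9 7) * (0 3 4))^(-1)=((0 3 4 11 5)(1 9 7))^(-1)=(0 5 11 4 3)(1 7 9)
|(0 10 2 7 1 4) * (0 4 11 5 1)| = |(0 10 2 7)(1 11 5)| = 12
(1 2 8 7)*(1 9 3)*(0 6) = (0 6)(1 2 8 7 9 3) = [6, 2, 8, 1, 4, 5, 0, 9, 7, 3]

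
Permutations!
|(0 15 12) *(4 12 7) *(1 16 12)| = 7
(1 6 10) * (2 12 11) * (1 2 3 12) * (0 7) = (0 7)(1 6 10 2)(3 12 11) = [7, 6, 1, 12, 4, 5, 10, 0, 8, 9, 2, 3, 11]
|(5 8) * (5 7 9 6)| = 5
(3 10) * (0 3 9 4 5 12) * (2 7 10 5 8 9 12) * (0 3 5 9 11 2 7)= (0 5 7 10 12 3 9 4 8 11 2)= [5, 1, 0, 9, 8, 7, 6, 10, 11, 4, 12, 2, 3]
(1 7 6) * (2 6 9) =[0, 7, 6, 3, 4, 5, 1, 9, 8, 2] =(1 7 9 2 6)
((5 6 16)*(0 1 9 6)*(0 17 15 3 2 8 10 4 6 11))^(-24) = ((0 1 9 11)(2 8 10 4 6 16 5 17 15 3))^(-24) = (2 5 10 15 6)(3 16 8 17 4)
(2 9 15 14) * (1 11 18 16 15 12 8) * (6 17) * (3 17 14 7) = [0, 11, 9, 17, 4, 5, 14, 3, 1, 12, 10, 18, 8, 13, 2, 7, 15, 6, 16] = (1 11 18 16 15 7 3 17 6 14 2 9 12 8)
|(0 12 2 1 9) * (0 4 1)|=|(0 12 2)(1 9 4)|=3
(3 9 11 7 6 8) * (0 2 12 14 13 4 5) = (0 2 12 14 13 4 5)(3 9 11 7 6 8) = [2, 1, 12, 9, 5, 0, 8, 6, 3, 11, 10, 7, 14, 4, 13]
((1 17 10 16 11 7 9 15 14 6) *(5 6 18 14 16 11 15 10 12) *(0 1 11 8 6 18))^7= ((0 1 17 12 5 18 14)(6 11 7 9 10 8)(15 16))^7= (18)(6 11 7 9 10 8)(15 16)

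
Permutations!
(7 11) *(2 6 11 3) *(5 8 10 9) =(2 6 11 7 3)(5 8 10 9) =[0, 1, 6, 2, 4, 8, 11, 3, 10, 5, 9, 7]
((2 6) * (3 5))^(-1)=(2 6)(3 5)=((2 6)(3 5))^(-1)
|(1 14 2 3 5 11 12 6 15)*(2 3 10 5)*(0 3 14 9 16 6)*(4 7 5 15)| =14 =|(0 3 2 10 15 1 9 16 6 4 7 5 11 12)|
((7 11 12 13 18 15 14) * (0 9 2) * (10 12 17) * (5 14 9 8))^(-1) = (0 2 9 15 18 13 12 10 17 11 7 14 5 8) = ((0 8 5 14 7 11 17 10 12 13 18 15 9 2))^(-1)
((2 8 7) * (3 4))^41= (2 7 8)(3 4)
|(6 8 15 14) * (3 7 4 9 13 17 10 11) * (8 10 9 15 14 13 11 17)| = 12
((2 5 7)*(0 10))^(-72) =(10)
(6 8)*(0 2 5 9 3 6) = (0 2 5 9 3 6 8) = [2, 1, 5, 6, 4, 9, 8, 7, 0, 3]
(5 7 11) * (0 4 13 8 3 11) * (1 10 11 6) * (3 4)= (0 3 6 1 10 11 5 7)(4 13 8)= [3, 10, 2, 6, 13, 7, 1, 0, 4, 9, 11, 5, 12, 8]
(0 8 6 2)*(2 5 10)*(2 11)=(0 8 6 5 10 11 2)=[8, 1, 0, 3, 4, 10, 5, 7, 6, 9, 11, 2]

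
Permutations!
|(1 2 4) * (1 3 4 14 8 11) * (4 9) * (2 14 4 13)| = |(1 14 8 11)(2 4 3 9 13)| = 20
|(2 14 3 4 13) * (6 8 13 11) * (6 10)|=9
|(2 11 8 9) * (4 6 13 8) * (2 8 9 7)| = 8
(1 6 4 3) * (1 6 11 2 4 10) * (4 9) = (1 11 2 9 4 3 6 10) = [0, 11, 9, 6, 3, 5, 10, 7, 8, 4, 1, 2]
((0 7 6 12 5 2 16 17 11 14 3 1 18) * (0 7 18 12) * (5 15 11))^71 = ((0 18 7 6)(1 12 15 11 14 3)(2 16 17 5))^71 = (0 6 7 18)(1 3 14 11 15 12)(2 5 17 16)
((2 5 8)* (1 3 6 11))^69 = (1 3 6 11)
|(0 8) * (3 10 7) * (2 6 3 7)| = |(0 8)(2 6 3 10)| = 4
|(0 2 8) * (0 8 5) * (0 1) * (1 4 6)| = 6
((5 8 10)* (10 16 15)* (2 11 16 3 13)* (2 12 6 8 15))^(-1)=(2 16 11)(3 8 6 12 13)(5 10 15)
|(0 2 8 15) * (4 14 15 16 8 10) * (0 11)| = |(0 2 10 4 14 15 11)(8 16)| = 14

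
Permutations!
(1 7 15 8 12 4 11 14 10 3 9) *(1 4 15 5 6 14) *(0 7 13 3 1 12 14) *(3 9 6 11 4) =[7, 13, 2, 6, 4, 11, 0, 5, 14, 3, 1, 12, 15, 9, 10, 8] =(0 7 5 11 12 15 8 14 10 1 13 9 3 6)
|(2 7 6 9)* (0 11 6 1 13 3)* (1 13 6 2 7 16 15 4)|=12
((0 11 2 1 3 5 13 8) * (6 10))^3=(0 1 13 11 3 8 2 5)(6 10)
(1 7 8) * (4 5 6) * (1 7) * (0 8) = [8, 1, 2, 3, 5, 6, 4, 0, 7] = (0 8 7)(4 5 6)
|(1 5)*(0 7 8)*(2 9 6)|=|(0 7 8)(1 5)(2 9 6)|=6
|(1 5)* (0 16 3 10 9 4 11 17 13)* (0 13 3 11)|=8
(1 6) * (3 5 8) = (1 6)(3 5 8) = [0, 6, 2, 5, 4, 8, 1, 7, 3]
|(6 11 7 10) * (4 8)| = 4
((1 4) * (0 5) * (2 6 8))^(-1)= (0 5)(1 4)(2 8 6)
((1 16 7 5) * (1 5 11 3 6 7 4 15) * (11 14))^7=(1 15 4 16)(3 7 11 6 14)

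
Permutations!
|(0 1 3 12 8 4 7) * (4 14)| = 8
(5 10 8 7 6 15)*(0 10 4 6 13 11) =(0 10 8 7 13 11)(4 6 15 5) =[10, 1, 2, 3, 6, 4, 15, 13, 7, 9, 8, 0, 12, 11, 14, 5]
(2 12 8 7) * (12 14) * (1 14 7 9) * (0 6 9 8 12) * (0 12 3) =(0 6 9 1 14 12 3)(2 7) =[6, 14, 7, 0, 4, 5, 9, 2, 8, 1, 10, 11, 3, 13, 12]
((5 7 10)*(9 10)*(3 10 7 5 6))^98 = ((3 10 6)(7 9))^98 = (3 6 10)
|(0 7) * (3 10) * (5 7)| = |(0 5 7)(3 10)| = 6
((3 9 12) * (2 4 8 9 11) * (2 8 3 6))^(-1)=((2 4 3 11 8 9 12 6))^(-1)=(2 6 12 9 8 11 3 4)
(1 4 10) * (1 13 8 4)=(4 10 13 8)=[0, 1, 2, 3, 10, 5, 6, 7, 4, 9, 13, 11, 12, 8]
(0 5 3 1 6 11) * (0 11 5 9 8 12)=(0 9 8 12)(1 6 5 3)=[9, 6, 2, 1, 4, 3, 5, 7, 12, 8, 10, 11, 0]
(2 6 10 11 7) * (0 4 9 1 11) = (0 4 9 1 11 7 2 6 10) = [4, 11, 6, 3, 9, 5, 10, 2, 8, 1, 0, 7]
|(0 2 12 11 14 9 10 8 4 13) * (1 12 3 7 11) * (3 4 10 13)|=18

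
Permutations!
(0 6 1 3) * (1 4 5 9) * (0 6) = (1 3 6 4 5 9) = [0, 3, 2, 6, 5, 9, 4, 7, 8, 1]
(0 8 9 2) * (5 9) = (0 8 5 9 2) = [8, 1, 0, 3, 4, 9, 6, 7, 5, 2]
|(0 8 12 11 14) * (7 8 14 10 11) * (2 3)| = 6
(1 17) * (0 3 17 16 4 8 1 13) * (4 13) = (0 3 17 4 8 1 16 13) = [3, 16, 2, 17, 8, 5, 6, 7, 1, 9, 10, 11, 12, 0, 14, 15, 13, 4]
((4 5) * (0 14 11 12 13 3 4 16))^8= ((0 14 11 12 13 3 4 5 16))^8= (0 16 5 4 3 13 12 11 14)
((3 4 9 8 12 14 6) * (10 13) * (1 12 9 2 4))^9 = (1 3 6 14 12)(2 4)(8 9)(10 13)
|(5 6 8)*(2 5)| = 4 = |(2 5 6 8)|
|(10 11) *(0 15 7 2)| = 4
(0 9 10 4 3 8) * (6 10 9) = (0 6 10 4 3 8) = [6, 1, 2, 8, 3, 5, 10, 7, 0, 9, 4]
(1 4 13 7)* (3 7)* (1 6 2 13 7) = (1 4 7 6 2 13 3) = [0, 4, 13, 1, 7, 5, 2, 6, 8, 9, 10, 11, 12, 3]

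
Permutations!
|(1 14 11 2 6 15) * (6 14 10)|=|(1 10 6 15)(2 14 11)|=12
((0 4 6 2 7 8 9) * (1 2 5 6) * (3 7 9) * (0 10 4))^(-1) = ((1 2 9 10 4)(3 7 8)(5 6))^(-1) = (1 4 10 9 2)(3 8 7)(5 6)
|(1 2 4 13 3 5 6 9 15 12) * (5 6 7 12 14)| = 12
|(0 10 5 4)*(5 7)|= |(0 10 7 5 4)|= 5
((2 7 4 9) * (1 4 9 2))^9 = (1 9 7 2 4)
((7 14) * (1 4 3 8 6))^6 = ((1 4 3 8 6)(7 14))^6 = (14)(1 4 3 8 6)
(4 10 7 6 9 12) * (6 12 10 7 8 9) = (4 7 12)(8 9 10) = [0, 1, 2, 3, 7, 5, 6, 12, 9, 10, 8, 11, 4]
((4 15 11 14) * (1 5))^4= (15)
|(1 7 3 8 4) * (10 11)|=10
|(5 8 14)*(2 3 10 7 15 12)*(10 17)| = |(2 3 17 10 7 15 12)(5 8 14)| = 21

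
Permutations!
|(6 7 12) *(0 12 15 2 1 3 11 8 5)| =11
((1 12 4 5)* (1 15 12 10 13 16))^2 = ((1 10 13 16)(4 5 15 12))^2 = (1 13)(4 15)(5 12)(10 16)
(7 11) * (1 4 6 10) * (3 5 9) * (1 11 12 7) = (1 4 6 10 11)(3 5 9)(7 12) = [0, 4, 2, 5, 6, 9, 10, 12, 8, 3, 11, 1, 7]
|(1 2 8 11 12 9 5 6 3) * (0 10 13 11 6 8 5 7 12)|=|(0 10 13 11)(1 2 5 8 6 3)(7 12 9)|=12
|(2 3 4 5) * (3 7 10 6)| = |(2 7 10 6 3 4 5)| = 7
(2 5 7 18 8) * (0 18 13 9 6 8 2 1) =(0 18 2 5 7 13 9 6 8 1) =[18, 0, 5, 3, 4, 7, 8, 13, 1, 6, 10, 11, 12, 9, 14, 15, 16, 17, 2]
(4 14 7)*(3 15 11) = (3 15 11)(4 14 7) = [0, 1, 2, 15, 14, 5, 6, 4, 8, 9, 10, 3, 12, 13, 7, 11]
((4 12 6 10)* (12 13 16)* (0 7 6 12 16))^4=((16)(0 7 6 10 4 13))^4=(16)(0 4 6)(7 13 10)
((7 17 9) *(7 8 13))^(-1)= ((7 17 9 8 13))^(-1)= (7 13 8 9 17)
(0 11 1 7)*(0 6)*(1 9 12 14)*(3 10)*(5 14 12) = (0 11 9 5 14 1 7 6)(3 10) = [11, 7, 2, 10, 4, 14, 0, 6, 8, 5, 3, 9, 12, 13, 1]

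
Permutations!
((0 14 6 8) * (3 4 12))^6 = (0 6)(8 14)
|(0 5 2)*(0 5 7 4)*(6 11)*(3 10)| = |(0 7 4)(2 5)(3 10)(6 11)| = 6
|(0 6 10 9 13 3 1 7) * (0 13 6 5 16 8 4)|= 60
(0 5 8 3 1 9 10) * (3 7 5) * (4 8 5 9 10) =(0 3 1 10)(4 8 7 9) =[3, 10, 2, 1, 8, 5, 6, 9, 7, 4, 0]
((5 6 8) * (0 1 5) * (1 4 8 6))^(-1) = (0 8 4)(1 5) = ((0 4 8)(1 5))^(-1)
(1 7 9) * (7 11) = [0, 11, 2, 3, 4, 5, 6, 9, 8, 1, 10, 7] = (1 11 7 9)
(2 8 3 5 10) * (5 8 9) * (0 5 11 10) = (0 5)(2 9 11 10)(3 8) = [5, 1, 9, 8, 4, 0, 6, 7, 3, 11, 2, 10]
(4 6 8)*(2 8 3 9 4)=(2 8)(3 9 4 6)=[0, 1, 8, 9, 6, 5, 3, 7, 2, 4]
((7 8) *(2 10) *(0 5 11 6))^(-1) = ((0 5 11 6)(2 10)(7 8))^(-1) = (0 6 11 5)(2 10)(7 8)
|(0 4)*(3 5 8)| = 6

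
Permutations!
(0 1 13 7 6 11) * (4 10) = [1, 13, 2, 3, 10, 5, 11, 6, 8, 9, 4, 0, 12, 7] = (0 1 13 7 6 11)(4 10)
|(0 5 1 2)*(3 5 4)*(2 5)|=|(0 4 3 2)(1 5)|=4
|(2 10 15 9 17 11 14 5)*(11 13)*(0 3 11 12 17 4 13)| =13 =|(0 3 11 14 5 2 10 15 9 4 13 12 17)|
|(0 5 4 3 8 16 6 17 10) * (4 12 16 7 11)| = 35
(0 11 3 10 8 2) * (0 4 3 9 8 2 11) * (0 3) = (0 3 10 2 4)(8 11 9) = [3, 1, 4, 10, 0, 5, 6, 7, 11, 8, 2, 9]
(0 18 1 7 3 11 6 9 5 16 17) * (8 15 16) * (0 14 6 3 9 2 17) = (0 18 1 7 9 5 8 15 16)(2 17 14 6)(3 11) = [18, 7, 17, 11, 4, 8, 2, 9, 15, 5, 10, 3, 12, 13, 6, 16, 0, 14, 1]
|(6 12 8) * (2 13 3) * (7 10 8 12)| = |(2 13 3)(6 7 10 8)| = 12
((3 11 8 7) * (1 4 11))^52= ((1 4 11 8 7 3))^52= (1 7 11)(3 8 4)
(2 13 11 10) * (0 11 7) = (0 11 10 2 13 7) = [11, 1, 13, 3, 4, 5, 6, 0, 8, 9, 2, 10, 12, 7]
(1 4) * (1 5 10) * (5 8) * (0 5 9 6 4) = (0 5 10 1)(4 8 9 6) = [5, 0, 2, 3, 8, 10, 4, 7, 9, 6, 1]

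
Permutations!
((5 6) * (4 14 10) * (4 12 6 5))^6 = (4 14 10 12 6)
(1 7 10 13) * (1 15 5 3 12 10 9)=(1 7 9)(3 12 10 13 15 5)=[0, 7, 2, 12, 4, 3, 6, 9, 8, 1, 13, 11, 10, 15, 14, 5]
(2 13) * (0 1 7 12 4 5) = (0 1 7 12 4 5)(2 13) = [1, 7, 13, 3, 5, 0, 6, 12, 8, 9, 10, 11, 4, 2]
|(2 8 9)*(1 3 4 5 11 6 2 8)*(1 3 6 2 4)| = |(1 6 4 5 11 2 3)(8 9)| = 14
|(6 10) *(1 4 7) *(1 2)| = |(1 4 7 2)(6 10)| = 4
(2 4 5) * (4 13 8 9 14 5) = (2 13 8 9 14 5) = [0, 1, 13, 3, 4, 2, 6, 7, 9, 14, 10, 11, 12, 8, 5]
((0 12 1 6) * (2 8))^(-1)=((0 12 1 6)(2 8))^(-1)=(0 6 1 12)(2 8)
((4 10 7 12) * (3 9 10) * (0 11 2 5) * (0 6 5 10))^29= ((0 11 2 10 7 12 4 3 9)(5 6))^29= (0 2 7 4 9 11 10 12 3)(5 6)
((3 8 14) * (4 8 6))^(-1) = ((3 6 4 8 14))^(-1) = (3 14 8 4 6)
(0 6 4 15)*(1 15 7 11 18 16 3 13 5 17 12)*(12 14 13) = (0 6 4 7 11 18 16 3 12 1 15)(5 17 14 13) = [6, 15, 2, 12, 7, 17, 4, 11, 8, 9, 10, 18, 1, 5, 13, 0, 3, 14, 16]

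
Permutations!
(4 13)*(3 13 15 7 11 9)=(3 13 4 15 7 11 9)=[0, 1, 2, 13, 15, 5, 6, 11, 8, 3, 10, 9, 12, 4, 14, 7]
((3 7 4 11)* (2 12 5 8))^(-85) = (2 8 5 12)(3 11 4 7)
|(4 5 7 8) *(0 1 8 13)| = 7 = |(0 1 8 4 5 7 13)|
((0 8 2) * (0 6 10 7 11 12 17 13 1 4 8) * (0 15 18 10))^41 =((0 15 18 10 7 11 12 17 13 1 4 8 2 6))^41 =(0 6 2 8 4 1 13 17 12 11 7 10 18 15)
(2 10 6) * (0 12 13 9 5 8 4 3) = (0 12 13 9 5 8 4 3)(2 10 6) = [12, 1, 10, 0, 3, 8, 2, 7, 4, 5, 6, 11, 13, 9]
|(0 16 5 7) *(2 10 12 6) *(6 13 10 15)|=|(0 16 5 7)(2 15 6)(10 12 13)|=12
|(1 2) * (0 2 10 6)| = 5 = |(0 2 1 10 6)|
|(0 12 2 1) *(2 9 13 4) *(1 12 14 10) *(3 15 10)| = |(0 14 3 15 10 1)(2 12 9 13 4)| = 30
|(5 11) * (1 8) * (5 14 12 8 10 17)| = 8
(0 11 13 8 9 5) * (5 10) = (0 11 13 8 9 10 5) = [11, 1, 2, 3, 4, 0, 6, 7, 9, 10, 5, 13, 12, 8]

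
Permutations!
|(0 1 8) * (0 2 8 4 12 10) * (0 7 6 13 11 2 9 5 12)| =|(0 1 4)(2 8 9 5 12 10 7 6 13 11)| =30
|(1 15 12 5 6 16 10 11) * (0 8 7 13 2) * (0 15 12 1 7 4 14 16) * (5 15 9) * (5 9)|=12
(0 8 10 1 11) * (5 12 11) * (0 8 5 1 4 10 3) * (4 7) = (0 5 12 11 8 3)(4 10 7) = [5, 1, 2, 0, 10, 12, 6, 4, 3, 9, 7, 8, 11]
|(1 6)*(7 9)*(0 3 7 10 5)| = 6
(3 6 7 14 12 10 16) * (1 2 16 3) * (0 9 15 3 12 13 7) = (0 9 15 3 6)(1 2 16)(7 14 13)(10 12) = [9, 2, 16, 6, 4, 5, 0, 14, 8, 15, 12, 11, 10, 7, 13, 3, 1]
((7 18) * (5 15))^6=(18)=((5 15)(7 18))^6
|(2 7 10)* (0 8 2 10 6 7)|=6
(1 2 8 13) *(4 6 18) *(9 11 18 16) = (1 2 8 13)(4 6 16 9 11 18) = [0, 2, 8, 3, 6, 5, 16, 7, 13, 11, 10, 18, 12, 1, 14, 15, 9, 17, 4]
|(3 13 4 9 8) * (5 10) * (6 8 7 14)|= 8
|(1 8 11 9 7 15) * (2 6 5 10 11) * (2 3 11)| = 28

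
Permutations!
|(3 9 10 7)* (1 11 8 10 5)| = |(1 11 8 10 7 3 9 5)| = 8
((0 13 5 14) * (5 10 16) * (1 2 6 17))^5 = ((0 13 10 16 5 14)(1 2 6 17))^5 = (0 14 5 16 10 13)(1 2 6 17)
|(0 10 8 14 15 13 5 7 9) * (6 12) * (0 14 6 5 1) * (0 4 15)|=|(0 10 8 6 12 5 7 9 14)(1 4 15 13)|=36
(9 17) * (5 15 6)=(5 15 6)(9 17)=[0, 1, 2, 3, 4, 15, 5, 7, 8, 17, 10, 11, 12, 13, 14, 6, 16, 9]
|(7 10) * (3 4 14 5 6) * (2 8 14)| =14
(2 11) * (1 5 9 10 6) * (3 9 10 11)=[0, 5, 3, 9, 4, 10, 1, 7, 8, 11, 6, 2]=(1 5 10 6)(2 3 9 11)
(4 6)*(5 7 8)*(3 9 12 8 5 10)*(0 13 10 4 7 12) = (0 13 10 3 9)(4 6 7 5 12 8) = [13, 1, 2, 9, 6, 12, 7, 5, 4, 0, 3, 11, 8, 10]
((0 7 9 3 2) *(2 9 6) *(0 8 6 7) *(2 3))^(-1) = (2 9 3 6 8)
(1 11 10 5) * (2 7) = (1 11 10 5)(2 7) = [0, 11, 7, 3, 4, 1, 6, 2, 8, 9, 5, 10]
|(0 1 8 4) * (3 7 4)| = 6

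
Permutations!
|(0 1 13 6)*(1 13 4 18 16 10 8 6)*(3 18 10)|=21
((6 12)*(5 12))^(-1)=(5 6 12)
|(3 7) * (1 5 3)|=|(1 5 3 7)|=4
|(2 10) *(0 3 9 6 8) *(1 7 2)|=20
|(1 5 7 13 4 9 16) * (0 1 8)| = 9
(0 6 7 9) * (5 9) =(0 6 7 5 9) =[6, 1, 2, 3, 4, 9, 7, 5, 8, 0]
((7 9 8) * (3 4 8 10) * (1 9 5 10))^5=((1 9)(3 4 8 7 5 10))^5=(1 9)(3 10 5 7 8 4)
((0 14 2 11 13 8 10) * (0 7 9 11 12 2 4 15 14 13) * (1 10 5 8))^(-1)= ((0 13 1 10 7 9 11)(2 12)(4 15 14)(5 8))^(-1)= (0 11 9 7 10 1 13)(2 12)(4 14 15)(5 8)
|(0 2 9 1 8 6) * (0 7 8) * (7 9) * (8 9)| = |(0 2 7 9 1)(6 8)| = 10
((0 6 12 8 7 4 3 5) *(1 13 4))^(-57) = (0 8 13 5 12 1 3 6 7 4)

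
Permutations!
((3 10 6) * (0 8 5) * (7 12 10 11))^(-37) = ((0 8 5)(3 11 7 12 10 6))^(-37) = (0 5 8)(3 6 10 12 7 11)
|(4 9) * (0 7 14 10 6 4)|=|(0 7 14 10 6 4 9)|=7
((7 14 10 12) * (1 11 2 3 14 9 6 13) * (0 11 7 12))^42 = (14)(1 9 13 7 6) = ((0 11 2 3 14 10)(1 7 9 6 13))^42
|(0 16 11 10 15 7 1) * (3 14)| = |(0 16 11 10 15 7 1)(3 14)| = 14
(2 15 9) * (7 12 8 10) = [0, 1, 15, 3, 4, 5, 6, 12, 10, 2, 7, 11, 8, 13, 14, 9] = (2 15 9)(7 12 8 10)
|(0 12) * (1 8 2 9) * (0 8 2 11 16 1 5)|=9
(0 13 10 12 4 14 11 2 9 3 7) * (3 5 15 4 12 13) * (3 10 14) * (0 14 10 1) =(0 1)(2 9 5 15 4 3 7 14 11)(10 13) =[1, 0, 9, 7, 3, 15, 6, 14, 8, 5, 13, 2, 12, 10, 11, 4]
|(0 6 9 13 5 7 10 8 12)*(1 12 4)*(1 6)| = |(0 1 12)(4 6 9 13 5 7 10 8)| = 24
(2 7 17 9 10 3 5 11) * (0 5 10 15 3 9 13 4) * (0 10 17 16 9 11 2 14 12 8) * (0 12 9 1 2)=(0 5)(1 2 7 16)(3 17 13 4 10 11 14 9 15)(8 12)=[5, 2, 7, 17, 10, 0, 6, 16, 12, 15, 11, 14, 8, 4, 9, 3, 1, 13]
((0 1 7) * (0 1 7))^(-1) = ((0 7 1))^(-1) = (0 1 7)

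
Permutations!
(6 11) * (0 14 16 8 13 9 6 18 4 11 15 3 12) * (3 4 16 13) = (0 14 13 9 6 15 4 11 18 16 8 3 12) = [14, 1, 2, 12, 11, 5, 15, 7, 3, 6, 10, 18, 0, 9, 13, 4, 8, 17, 16]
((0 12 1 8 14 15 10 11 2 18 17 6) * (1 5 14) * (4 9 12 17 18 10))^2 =((18)(0 17 6)(1 8)(2 10 11)(4 9 12 5 14 15))^2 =(18)(0 6 17)(2 11 10)(4 12 14)(5 15 9)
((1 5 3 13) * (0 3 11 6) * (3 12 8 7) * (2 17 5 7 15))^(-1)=(0 6 11 5 17 2 15 8 12)(1 13 3 7)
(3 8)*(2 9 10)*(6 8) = (2 9 10)(3 6 8) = [0, 1, 9, 6, 4, 5, 8, 7, 3, 10, 2]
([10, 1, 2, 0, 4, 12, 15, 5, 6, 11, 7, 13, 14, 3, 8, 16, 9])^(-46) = [9, 1, 2, 16, 4, 3, 5, 13, 7, 8, 11, 6, 0, 15, 10, 12, 14]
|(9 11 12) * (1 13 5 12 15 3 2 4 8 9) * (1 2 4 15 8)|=24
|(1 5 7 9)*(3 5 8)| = |(1 8 3 5 7 9)| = 6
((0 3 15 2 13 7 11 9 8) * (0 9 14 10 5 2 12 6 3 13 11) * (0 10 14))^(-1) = ((0 13 7 10 5 2 11)(3 15 12 6)(8 9))^(-1) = (0 11 2 5 10 7 13)(3 6 12 15)(8 9)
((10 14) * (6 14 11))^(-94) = (6 10)(11 14)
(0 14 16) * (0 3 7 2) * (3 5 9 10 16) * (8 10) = (0 14 3 7 2)(5 9 8 10 16) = [14, 1, 0, 7, 4, 9, 6, 2, 10, 8, 16, 11, 12, 13, 3, 15, 5]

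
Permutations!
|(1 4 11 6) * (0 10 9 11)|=|(0 10 9 11 6 1 4)|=7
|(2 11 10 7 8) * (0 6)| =10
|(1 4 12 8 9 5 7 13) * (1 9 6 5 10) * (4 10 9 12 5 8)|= |(1 10)(4 5 7 13 12)(6 8)|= 10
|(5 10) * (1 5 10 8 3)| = 4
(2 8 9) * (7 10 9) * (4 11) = [0, 1, 8, 3, 11, 5, 6, 10, 7, 2, 9, 4] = (2 8 7 10 9)(4 11)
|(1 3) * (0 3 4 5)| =5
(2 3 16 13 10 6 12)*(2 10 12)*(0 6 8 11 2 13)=(0 6 13 12 10 8 11 2 3 16)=[6, 1, 3, 16, 4, 5, 13, 7, 11, 9, 8, 2, 10, 12, 14, 15, 0]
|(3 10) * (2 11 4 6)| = 4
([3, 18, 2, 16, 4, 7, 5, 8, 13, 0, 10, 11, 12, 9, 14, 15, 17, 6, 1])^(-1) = (0 9 13 8 7 5 6 17 16 3)(1 18)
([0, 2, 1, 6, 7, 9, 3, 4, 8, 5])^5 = [0, 2, 1, 6, 7, 9, 3, 4, 8, 5]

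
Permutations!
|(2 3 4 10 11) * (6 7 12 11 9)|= 9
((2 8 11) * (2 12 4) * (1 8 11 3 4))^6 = (1 12 11 2 4 3 8)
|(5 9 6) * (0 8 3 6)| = |(0 8 3 6 5 9)| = 6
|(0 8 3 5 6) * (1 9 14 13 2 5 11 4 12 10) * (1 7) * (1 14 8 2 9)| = 20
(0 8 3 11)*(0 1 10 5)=(0 8 3 11 1 10 5)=[8, 10, 2, 11, 4, 0, 6, 7, 3, 9, 5, 1]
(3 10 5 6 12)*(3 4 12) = [0, 1, 2, 10, 12, 6, 3, 7, 8, 9, 5, 11, 4] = (3 10 5 6)(4 12)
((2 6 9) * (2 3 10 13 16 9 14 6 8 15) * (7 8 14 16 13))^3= ((2 14 6 16 9 3 10 7 8 15))^3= (2 16 10 15 6 3 8 14 9 7)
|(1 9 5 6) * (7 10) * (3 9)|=10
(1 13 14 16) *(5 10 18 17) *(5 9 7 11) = [0, 13, 2, 3, 4, 10, 6, 11, 8, 7, 18, 5, 12, 14, 16, 15, 1, 9, 17] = (1 13 14 16)(5 10 18 17 9 7 11)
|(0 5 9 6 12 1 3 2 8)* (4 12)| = 10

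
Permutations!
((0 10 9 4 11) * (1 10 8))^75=(0 4 10 8 11 9 1)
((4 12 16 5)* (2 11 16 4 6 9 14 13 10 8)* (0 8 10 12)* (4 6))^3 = ((0 8 2 11 16 5 4)(6 9 14 13 12))^3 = (0 11 4 2 5 8 16)(6 13 9 12 14)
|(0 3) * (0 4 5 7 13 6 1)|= |(0 3 4 5 7 13 6 1)|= 8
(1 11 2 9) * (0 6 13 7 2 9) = (0 6 13 7 2)(1 11 9) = [6, 11, 0, 3, 4, 5, 13, 2, 8, 1, 10, 9, 12, 7]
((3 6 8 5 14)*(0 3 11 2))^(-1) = ((0 3 6 8 5 14 11 2))^(-1) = (0 2 11 14 5 8 6 3)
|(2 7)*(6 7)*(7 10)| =4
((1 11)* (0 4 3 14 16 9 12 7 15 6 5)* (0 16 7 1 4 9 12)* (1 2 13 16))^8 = ((0 9)(1 11 4 3 14 7 15 6 5)(2 13 16 12))^8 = (16)(1 5 6 15 7 14 3 4 11)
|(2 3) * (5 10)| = |(2 3)(5 10)| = 2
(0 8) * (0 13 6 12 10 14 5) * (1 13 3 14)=(0 8 3 14 5)(1 13 6 12 10)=[8, 13, 2, 14, 4, 0, 12, 7, 3, 9, 1, 11, 10, 6, 5]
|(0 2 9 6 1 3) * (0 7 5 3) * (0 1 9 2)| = 6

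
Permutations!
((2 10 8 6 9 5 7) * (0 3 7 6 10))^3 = ((0 3 7 2)(5 6 9)(8 10))^3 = (0 2 7 3)(8 10)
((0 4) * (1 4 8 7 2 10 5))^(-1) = ((0 8 7 2 10 5 1 4))^(-1) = (0 4 1 5 10 2 7 8)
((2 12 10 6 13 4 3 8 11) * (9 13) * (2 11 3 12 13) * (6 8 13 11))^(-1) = (2 9 6 11)(3 8 10 12 4 13)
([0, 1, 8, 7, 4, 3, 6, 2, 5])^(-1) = (2 7 3 5 8)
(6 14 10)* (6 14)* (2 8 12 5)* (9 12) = [0, 1, 8, 3, 4, 2, 6, 7, 9, 12, 14, 11, 5, 13, 10] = (2 8 9 12 5)(10 14)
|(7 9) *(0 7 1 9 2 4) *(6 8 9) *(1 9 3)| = |(9)(0 7 2 4)(1 6 8 3)| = 4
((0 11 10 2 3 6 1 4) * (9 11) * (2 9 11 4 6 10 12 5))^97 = (0 9 3 5 11 4 10 2 12)(1 6) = ((0 11 12 5 2 3 10 9 4)(1 6))^97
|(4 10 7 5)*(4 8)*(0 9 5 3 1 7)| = 6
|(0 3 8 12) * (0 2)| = |(0 3 8 12 2)| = 5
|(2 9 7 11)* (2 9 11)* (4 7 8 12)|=|(2 11 9 8 12 4 7)|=7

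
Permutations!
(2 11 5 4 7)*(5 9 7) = [0, 1, 11, 3, 5, 4, 6, 2, 8, 7, 10, 9] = (2 11 9 7)(4 5)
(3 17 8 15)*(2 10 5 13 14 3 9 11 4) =(2 10 5 13 14 3 17 8 15 9 11 4) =[0, 1, 10, 17, 2, 13, 6, 7, 15, 11, 5, 4, 12, 14, 3, 9, 16, 8]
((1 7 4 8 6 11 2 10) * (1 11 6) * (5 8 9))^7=(1 7 4 9 5 8)(2 10 11)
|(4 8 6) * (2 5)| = 6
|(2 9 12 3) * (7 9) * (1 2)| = 6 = |(1 2 7 9 12 3)|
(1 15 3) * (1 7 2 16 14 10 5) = (1 15 3 7 2 16 14 10 5) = [0, 15, 16, 7, 4, 1, 6, 2, 8, 9, 5, 11, 12, 13, 10, 3, 14]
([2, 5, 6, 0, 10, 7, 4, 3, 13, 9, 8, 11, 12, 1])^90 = [6, 7, 4, 2, 8, 3, 10, 0, 1, 9, 13, 11, 12, 5]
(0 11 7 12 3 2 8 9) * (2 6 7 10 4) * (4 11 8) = (0 8 9)(2 4)(3 6 7 12)(10 11) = [8, 1, 4, 6, 2, 5, 7, 12, 9, 0, 11, 10, 3]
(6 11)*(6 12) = (6 11 12) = [0, 1, 2, 3, 4, 5, 11, 7, 8, 9, 10, 12, 6]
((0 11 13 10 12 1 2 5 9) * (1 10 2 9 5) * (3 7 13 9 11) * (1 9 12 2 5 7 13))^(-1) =(0 9 2 10 12 11 1 7 5 13 3)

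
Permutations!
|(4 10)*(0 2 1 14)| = 4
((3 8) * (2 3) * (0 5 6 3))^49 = ((0 5 6 3 8 2))^49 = (0 5 6 3 8 2)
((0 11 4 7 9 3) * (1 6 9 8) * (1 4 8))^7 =(0 9 1 4 11 3 6 7 8)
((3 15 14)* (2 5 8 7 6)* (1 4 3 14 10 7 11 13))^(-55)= ((1 4 3 15 10 7 6 2 5 8 11 13))^(-55)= (1 7 11 15 5 4 6 13 10 8 3 2)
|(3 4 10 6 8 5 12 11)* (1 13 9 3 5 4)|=|(1 13 9 3)(4 10 6 8)(5 12 11)|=12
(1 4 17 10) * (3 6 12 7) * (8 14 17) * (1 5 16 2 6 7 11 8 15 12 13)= [0, 4, 6, 7, 15, 16, 13, 3, 14, 9, 5, 8, 11, 1, 17, 12, 2, 10]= (1 4 15 12 11 8 14 17 10 5 16 2 6 13)(3 7)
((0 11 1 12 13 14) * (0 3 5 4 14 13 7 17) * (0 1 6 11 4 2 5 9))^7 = ((0 4 14 3 9)(1 12 7 17)(2 5)(6 11))^7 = (0 14 9 4 3)(1 17 7 12)(2 5)(6 11)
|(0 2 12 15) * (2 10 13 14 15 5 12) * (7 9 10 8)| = 8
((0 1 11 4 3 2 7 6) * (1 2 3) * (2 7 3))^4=((0 7 6)(1 11 4)(2 3))^4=(0 7 6)(1 11 4)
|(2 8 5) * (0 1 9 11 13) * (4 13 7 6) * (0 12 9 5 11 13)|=|(0 1 5 2 8 11 7 6 4)(9 13 12)|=9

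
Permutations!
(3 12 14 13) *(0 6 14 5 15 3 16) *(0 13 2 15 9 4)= (0 6 14 2 15 3 12 5 9 4)(13 16)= [6, 1, 15, 12, 0, 9, 14, 7, 8, 4, 10, 11, 5, 16, 2, 3, 13]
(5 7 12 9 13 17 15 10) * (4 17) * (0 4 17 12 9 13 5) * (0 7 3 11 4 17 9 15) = (0 17)(3 11 4 12 13 9 5)(7 15 10) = [17, 1, 2, 11, 12, 3, 6, 15, 8, 5, 7, 4, 13, 9, 14, 10, 16, 0]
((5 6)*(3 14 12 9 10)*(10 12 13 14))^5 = ((3 10)(5 6)(9 12)(13 14))^5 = (3 10)(5 6)(9 12)(13 14)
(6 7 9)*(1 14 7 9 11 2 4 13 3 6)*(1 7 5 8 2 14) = (2 4 13 3 6 9 7 11 14 5 8) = [0, 1, 4, 6, 13, 8, 9, 11, 2, 7, 10, 14, 12, 3, 5]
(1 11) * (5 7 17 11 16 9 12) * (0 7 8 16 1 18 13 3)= (0 7 17 11 18 13 3)(5 8 16 9 12)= [7, 1, 2, 0, 4, 8, 6, 17, 16, 12, 10, 18, 5, 3, 14, 15, 9, 11, 13]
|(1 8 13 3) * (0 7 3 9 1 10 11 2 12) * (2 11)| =12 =|(0 7 3 10 2 12)(1 8 13 9)|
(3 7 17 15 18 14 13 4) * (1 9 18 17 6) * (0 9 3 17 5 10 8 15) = (0 9 18 14 13 4 17)(1 3 7 6)(5 10 8 15) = [9, 3, 2, 7, 17, 10, 1, 6, 15, 18, 8, 11, 12, 4, 13, 5, 16, 0, 14]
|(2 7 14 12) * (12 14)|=3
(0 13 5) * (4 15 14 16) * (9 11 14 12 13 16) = [16, 1, 2, 3, 15, 0, 6, 7, 8, 11, 10, 14, 13, 5, 9, 12, 4] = (0 16 4 15 12 13 5)(9 11 14)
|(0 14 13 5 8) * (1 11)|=|(0 14 13 5 8)(1 11)|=10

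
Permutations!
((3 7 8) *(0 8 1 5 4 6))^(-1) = ((0 8 3 7 1 5 4 6))^(-1) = (0 6 4 5 1 7 3 8)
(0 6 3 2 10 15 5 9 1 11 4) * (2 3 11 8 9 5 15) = (15)(0 6 11 4)(1 8 9)(2 10) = [6, 8, 10, 3, 0, 5, 11, 7, 9, 1, 2, 4, 12, 13, 14, 15]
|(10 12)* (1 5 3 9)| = |(1 5 3 9)(10 12)| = 4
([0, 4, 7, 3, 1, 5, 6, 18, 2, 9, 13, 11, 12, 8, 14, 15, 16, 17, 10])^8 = (2 18 13)(7 10 8)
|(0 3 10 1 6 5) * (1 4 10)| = 10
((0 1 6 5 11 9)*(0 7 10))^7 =((0 1 6 5 11 9 7 10))^7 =(0 10 7 9 11 5 6 1)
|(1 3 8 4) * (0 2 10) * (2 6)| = |(0 6 2 10)(1 3 8 4)| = 4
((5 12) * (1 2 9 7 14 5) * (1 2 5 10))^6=(1 14 9 12)(2 5 10 7)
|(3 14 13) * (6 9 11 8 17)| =15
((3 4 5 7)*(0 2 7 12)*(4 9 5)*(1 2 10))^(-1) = (0 12 5 9 3 7 2 1 10)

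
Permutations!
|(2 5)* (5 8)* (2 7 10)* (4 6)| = 10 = |(2 8 5 7 10)(4 6)|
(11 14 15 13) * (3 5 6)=(3 5 6)(11 14 15 13)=[0, 1, 2, 5, 4, 6, 3, 7, 8, 9, 10, 14, 12, 11, 15, 13]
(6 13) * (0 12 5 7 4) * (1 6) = (0 12 5 7 4)(1 6 13) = [12, 6, 2, 3, 0, 7, 13, 4, 8, 9, 10, 11, 5, 1]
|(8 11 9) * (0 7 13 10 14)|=15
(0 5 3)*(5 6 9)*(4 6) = [4, 1, 2, 0, 6, 3, 9, 7, 8, 5] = (0 4 6 9 5 3)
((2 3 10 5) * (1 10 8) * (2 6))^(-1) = (1 8 3 2 6 5 10)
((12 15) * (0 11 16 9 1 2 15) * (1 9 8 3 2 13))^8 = (16)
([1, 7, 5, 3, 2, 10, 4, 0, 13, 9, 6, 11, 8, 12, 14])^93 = [0, 1, 6, 3, 10, 4, 5, 7, 8, 9, 2, 11, 12, 13, 14]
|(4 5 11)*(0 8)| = 6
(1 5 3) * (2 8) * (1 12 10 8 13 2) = (1 5 3 12 10 8)(2 13) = [0, 5, 13, 12, 4, 3, 6, 7, 1, 9, 8, 11, 10, 2]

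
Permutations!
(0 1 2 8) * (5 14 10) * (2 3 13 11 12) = (0 1 3 13 11 12 2 8)(5 14 10) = [1, 3, 8, 13, 4, 14, 6, 7, 0, 9, 5, 12, 2, 11, 10]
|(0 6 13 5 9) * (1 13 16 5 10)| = 15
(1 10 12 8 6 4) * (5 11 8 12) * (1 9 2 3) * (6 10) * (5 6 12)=(1 12 5 11 8 10 6 4 9 2 3)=[0, 12, 3, 1, 9, 11, 4, 7, 10, 2, 6, 8, 5]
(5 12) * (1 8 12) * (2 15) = (1 8 12 5)(2 15) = [0, 8, 15, 3, 4, 1, 6, 7, 12, 9, 10, 11, 5, 13, 14, 2]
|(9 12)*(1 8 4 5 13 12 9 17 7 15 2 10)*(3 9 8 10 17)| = |(1 10)(2 17 7 15)(3 9 8 4 5 13 12)| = 28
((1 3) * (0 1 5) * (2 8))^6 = (8)(0 3)(1 5)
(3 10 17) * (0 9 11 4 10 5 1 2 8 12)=(0 9 11 4 10 17 3 5 1 2 8 12)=[9, 2, 8, 5, 10, 1, 6, 7, 12, 11, 17, 4, 0, 13, 14, 15, 16, 3]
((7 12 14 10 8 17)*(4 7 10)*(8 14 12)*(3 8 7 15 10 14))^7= ((3 8 17 14 4 15 10))^7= (17)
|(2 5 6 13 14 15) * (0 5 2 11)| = 7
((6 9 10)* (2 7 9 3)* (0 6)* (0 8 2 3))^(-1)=((0 6)(2 7 9 10 8))^(-1)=(0 6)(2 8 10 9 7)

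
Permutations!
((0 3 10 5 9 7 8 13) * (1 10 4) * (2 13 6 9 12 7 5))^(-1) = (0 13 2 10 1 4 3)(5 9 6 8 7 12)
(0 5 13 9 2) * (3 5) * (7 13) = [3, 1, 0, 5, 4, 7, 6, 13, 8, 2, 10, 11, 12, 9] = (0 3 5 7 13 9 2)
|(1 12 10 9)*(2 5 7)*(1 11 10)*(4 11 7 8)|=|(1 12)(2 5 8 4 11 10 9 7)|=8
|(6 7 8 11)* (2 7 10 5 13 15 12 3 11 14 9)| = |(2 7 8 14 9)(3 11 6 10 5 13 15 12)| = 40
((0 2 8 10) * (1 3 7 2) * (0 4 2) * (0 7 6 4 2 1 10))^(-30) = ((0 10 2 8)(1 3 6 4))^(-30) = (0 2)(1 6)(3 4)(8 10)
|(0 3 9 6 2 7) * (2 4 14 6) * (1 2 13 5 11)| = 9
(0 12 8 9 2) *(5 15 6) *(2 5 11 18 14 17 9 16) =[12, 1, 0, 3, 4, 15, 11, 7, 16, 5, 10, 18, 8, 13, 17, 6, 2, 9, 14] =(0 12 8 16 2)(5 15 6 11 18 14 17 9)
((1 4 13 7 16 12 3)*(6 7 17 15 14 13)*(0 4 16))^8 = ((0 4 6 7)(1 16 12 3)(13 17 15 14))^8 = (17)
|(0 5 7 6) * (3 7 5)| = 4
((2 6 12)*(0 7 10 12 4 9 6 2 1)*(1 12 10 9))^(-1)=((12)(0 7 9 6 4 1))^(-1)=(12)(0 1 4 6 9 7)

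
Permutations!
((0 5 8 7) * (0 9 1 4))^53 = ((0 5 8 7 9 1 4))^53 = (0 9 5 1 8 4 7)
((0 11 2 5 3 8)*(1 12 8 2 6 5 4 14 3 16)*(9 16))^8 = (0 8 12 1 16 9 5 6 11)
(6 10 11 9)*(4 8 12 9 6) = (4 8 12 9)(6 10 11) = [0, 1, 2, 3, 8, 5, 10, 7, 12, 4, 11, 6, 9]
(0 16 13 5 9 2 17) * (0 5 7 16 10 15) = (0 10 15)(2 17 5 9)(7 16 13) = [10, 1, 17, 3, 4, 9, 6, 16, 8, 2, 15, 11, 12, 7, 14, 0, 13, 5]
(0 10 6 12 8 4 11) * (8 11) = [10, 1, 2, 3, 8, 5, 12, 7, 4, 9, 6, 0, 11] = (0 10 6 12 11)(4 8)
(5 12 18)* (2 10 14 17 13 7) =(2 10 14 17 13 7)(5 12 18) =[0, 1, 10, 3, 4, 12, 6, 2, 8, 9, 14, 11, 18, 7, 17, 15, 16, 13, 5]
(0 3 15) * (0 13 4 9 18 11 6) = (0 3 15 13 4 9 18 11 6) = [3, 1, 2, 15, 9, 5, 0, 7, 8, 18, 10, 6, 12, 4, 14, 13, 16, 17, 11]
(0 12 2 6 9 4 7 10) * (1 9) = (0 12 2 6 1 9 4 7 10) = [12, 9, 6, 3, 7, 5, 1, 10, 8, 4, 0, 11, 2]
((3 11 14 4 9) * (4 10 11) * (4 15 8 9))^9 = (3 15 8 9)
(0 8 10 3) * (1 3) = [8, 3, 2, 0, 4, 5, 6, 7, 10, 9, 1] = (0 8 10 1 3)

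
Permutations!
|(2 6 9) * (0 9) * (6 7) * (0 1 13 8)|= 8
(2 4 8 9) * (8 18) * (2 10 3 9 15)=[0, 1, 4, 9, 18, 5, 6, 7, 15, 10, 3, 11, 12, 13, 14, 2, 16, 17, 8]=(2 4 18 8 15)(3 9 10)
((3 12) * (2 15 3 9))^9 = (2 9 12 3 15)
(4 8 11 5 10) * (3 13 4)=(3 13 4 8 11 5 10)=[0, 1, 2, 13, 8, 10, 6, 7, 11, 9, 3, 5, 12, 4]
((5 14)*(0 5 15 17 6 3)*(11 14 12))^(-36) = (17)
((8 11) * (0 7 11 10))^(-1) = ((0 7 11 8 10))^(-1) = (0 10 8 11 7)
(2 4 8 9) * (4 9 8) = [0, 1, 9, 3, 4, 5, 6, 7, 8, 2] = (2 9)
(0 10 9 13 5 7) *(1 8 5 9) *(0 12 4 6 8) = (0 10 1)(4 6 8 5 7 12)(9 13) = [10, 0, 2, 3, 6, 7, 8, 12, 5, 13, 1, 11, 4, 9]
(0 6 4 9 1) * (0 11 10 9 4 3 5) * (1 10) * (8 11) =(0 6 3 5)(1 8 11)(9 10) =[6, 8, 2, 5, 4, 0, 3, 7, 11, 10, 9, 1]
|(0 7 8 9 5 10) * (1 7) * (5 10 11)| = 6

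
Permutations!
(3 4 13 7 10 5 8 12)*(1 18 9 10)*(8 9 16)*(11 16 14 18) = (1 11 16 8 12 3 4 13 7)(5 9 10)(14 18) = [0, 11, 2, 4, 13, 9, 6, 1, 12, 10, 5, 16, 3, 7, 18, 15, 8, 17, 14]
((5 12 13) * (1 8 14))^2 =((1 8 14)(5 12 13))^2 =(1 14 8)(5 13 12)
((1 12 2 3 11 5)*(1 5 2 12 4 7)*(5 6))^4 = ((12)(1 4 7)(2 3 11)(5 6))^4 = (12)(1 4 7)(2 3 11)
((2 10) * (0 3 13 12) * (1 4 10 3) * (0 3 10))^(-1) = (0 4 1)(2 10)(3 12 13)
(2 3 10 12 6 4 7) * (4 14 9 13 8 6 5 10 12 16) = (2 3 12 5 10 16 4 7)(6 14 9 13 8) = [0, 1, 3, 12, 7, 10, 14, 2, 6, 13, 16, 11, 5, 8, 9, 15, 4]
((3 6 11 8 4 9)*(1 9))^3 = (1 6 4 3 8 9 11)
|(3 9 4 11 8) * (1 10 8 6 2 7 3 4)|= 10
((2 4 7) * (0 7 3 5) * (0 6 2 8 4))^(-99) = ((0 7 8 4 3 5 6 2))^(-99) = (0 5 8 2 3 7 6 4)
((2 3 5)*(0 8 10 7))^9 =((0 8 10 7)(2 3 5))^9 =(0 8 10 7)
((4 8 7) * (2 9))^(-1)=((2 9)(4 8 7))^(-1)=(2 9)(4 7 8)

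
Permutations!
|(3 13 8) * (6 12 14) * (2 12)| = |(2 12 14 6)(3 13 8)| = 12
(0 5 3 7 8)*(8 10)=(0 5 3 7 10 8)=[5, 1, 2, 7, 4, 3, 6, 10, 0, 9, 8]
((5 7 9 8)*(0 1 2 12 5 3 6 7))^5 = (12)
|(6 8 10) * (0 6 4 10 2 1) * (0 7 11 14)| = |(0 6 8 2 1 7 11 14)(4 10)| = 8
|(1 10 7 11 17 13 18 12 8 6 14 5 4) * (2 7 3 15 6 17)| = 120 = |(1 10 3 15 6 14 5 4)(2 7 11)(8 17 13 18 12)|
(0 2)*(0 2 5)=(0 5)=[5, 1, 2, 3, 4, 0]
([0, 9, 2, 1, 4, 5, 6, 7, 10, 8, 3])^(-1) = (1 3 10 8 9)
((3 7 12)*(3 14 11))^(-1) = (3 11 14 12 7)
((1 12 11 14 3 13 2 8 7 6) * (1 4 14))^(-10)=(1 11 12)(2 3 4 7)(6 8 13 14)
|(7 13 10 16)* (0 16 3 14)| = |(0 16 7 13 10 3 14)| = 7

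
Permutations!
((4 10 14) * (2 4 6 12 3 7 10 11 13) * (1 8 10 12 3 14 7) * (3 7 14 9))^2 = ((1 8 10 14 6 7 12 9 3)(2 4 11 13))^2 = (1 10 6 12 3 8 14 7 9)(2 11)(4 13)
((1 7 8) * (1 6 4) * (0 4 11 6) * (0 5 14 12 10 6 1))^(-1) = (0 4)(1 11 6 10 12 14 5 8 7)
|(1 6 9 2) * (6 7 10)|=6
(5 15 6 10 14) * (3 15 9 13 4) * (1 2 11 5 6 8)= (1 2 11 5 9 13 4 3 15 8)(6 10 14)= [0, 2, 11, 15, 3, 9, 10, 7, 1, 13, 14, 5, 12, 4, 6, 8]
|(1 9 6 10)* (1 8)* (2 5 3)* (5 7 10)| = |(1 9 6 5 3 2 7 10 8)| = 9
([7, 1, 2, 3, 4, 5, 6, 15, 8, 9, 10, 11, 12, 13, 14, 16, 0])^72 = (16)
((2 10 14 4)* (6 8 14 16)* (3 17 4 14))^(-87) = ((2 10 16 6 8 3 17 4))^(-87) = (2 10 16 6 8 3 17 4)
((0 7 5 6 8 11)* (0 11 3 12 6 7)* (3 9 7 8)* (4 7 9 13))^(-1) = ((3 12 6)(4 7 5 8 13))^(-1) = (3 6 12)(4 13 8 5 7)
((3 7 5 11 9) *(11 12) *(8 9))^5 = (3 8 12 7 9 11 5)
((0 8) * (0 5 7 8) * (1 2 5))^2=(1 5 8 2 7)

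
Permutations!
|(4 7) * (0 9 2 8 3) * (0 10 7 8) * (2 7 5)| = 9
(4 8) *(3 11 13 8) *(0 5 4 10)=[5, 1, 2, 11, 3, 4, 6, 7, 10, 9, 0, 13, 12, 8]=(0 5 4 3 11 13 8 10)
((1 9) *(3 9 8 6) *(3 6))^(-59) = (1 8 3 9)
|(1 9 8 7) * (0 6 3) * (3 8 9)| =|(9)(0 6 8 7 1 3)| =6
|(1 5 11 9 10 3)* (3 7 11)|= |(1 5 3)(7 11 9 10)|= 12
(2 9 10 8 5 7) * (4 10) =[0, 1, 9, 3, 10, 7, 6, 2, 5, 4, 8] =(2 9 4 10 8 5 7)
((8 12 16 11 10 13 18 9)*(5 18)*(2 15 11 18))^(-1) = ((2 15 11 10 13 5)(8 12 16 18 9))^(-1) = (2 5 13 10 11 15)(8 9 18 16 12)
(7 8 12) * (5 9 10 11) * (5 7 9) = (7 8 12 9 10 11) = [0, 1, 2, 3, 4, 5, 6, 8, 12, 10, 11, 7, 9]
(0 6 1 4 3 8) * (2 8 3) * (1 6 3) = [3, 4, 8, 1, 2, 5, 6, 7, 0] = (0 3 1 4 2 8)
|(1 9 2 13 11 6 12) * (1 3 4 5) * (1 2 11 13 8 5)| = 21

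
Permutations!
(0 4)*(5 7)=(0 4)(5 7)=[4, 1, 2, 3, 0, 7, 6, 5]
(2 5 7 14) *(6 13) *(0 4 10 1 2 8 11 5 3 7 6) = (0 4 10 1 2 3 7 14 8 11 5 6 13) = [4, 2, 3, 7, 10, 6, 13, 14, 11, 9, 1, 5, 12, 0, 8]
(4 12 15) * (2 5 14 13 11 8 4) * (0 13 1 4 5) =[13, 4, 0, 3, 12, 14, 6, 7, 5, 9, 10, 8, 15, 11, 1, 2] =(0 13 11 8 5 14 1 4 12 15 2)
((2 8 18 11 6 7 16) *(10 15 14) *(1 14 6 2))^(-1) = (1 16 7 6 15 10 14)(2 11 18 8)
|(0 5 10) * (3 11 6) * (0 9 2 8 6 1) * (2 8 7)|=|(0 5 10 9 8 6 3 11 1)(2 7)|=18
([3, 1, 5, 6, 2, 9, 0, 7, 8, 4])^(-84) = (9)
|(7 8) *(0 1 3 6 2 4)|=6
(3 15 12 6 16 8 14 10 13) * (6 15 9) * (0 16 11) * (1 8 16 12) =[12, 8, 2, 9, 4, 5, 11, 7, 14, 6, 13, 0, 15, 3, 10, 1, 16] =(16)(0 12 15 1 8 14 10 13 3 9 6 11)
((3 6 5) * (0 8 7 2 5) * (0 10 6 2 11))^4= ((0 8 7 11)(2 5 3)(6 10))^4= (11)(2 5 3)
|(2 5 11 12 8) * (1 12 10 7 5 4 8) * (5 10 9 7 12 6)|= 24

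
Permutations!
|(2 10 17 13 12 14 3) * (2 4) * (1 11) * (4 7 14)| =|(1 11)(2 10 17 13 12 4)(3 7 14)| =6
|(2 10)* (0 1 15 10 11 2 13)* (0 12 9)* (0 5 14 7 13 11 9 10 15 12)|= 11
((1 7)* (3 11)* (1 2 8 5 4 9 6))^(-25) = (1 6 9 4 5 8 2 7)(3 11)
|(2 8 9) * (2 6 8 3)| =|(2 3)(6 8 9)| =6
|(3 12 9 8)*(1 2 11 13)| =|(1 2 11 13)(3 12 9 8)| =4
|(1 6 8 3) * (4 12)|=|(1 6 8 3)(4 12)|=4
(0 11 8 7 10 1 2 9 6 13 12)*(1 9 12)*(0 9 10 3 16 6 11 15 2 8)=(0 15 2 12 9 11)(1 8 7 3 16 6 13)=[15, 8, 12, 16, 4, 5, 13, 3, 7, 11, 10, 0, 9, 1, 14, 2, 6]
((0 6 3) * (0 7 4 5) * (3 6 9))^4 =(0 4 3)(5 7 9)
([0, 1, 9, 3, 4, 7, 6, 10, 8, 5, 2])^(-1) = [0, 1, 10, 3, 4, 9, 6, 5, 8, 2, 7]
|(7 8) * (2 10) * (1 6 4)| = 6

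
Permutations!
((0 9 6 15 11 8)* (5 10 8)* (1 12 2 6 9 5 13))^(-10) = ((0 5 10 8)(1 12 2 6 15 11 13))^(-10) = (0 10)(1 15 12 11 2 13 6)(5 8)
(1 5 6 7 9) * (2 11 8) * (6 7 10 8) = (1 5 7 9)(2 11 6 10 8) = [0, 5, 11, 3, 4, 7, 10, 9, 2, 1, 8, 6]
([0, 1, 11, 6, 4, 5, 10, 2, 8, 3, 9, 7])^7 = [0, 1, 11, 9, 4, 5, 3, 2, 8, 10, 6, 7]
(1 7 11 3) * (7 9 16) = (1 9 16 7 11 3) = [0, 9, 2, 1, 4, 5, 6, 11, 8, 16, 10, 3, 12, 13, 14, 15, 7]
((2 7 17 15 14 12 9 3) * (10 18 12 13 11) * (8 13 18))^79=((2 7 17 15 14 18 12 9 3)(8 13 11 10))^79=(2 9 18 15 7 3 12 14 17)(8 10 11 13)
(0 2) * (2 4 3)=(0 4 3 2)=[4, 1, 0, 2, 3]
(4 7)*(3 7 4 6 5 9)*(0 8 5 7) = (0 8 5 9 3)(6 7) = [8, 1, 2, 0, 4, 9, 7, 6, 5, 3]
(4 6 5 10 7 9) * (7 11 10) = (4 6 5 7 9)(10 11) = [0, 1, 2, 3, 6, 7, 5, 9, 8, 4, 11, 10]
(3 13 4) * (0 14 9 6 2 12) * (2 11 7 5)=(0 14 9 6 11 7 5 2 12)(3 13 4)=[14, 1, 12, 13, 3, 2, 11, 5, 8, 6, 10, 7, 0, 4, 9]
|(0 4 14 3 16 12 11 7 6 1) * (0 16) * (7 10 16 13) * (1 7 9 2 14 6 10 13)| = |(0 4 6 7 10 16 12 11 13 9 2 14 3)| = 13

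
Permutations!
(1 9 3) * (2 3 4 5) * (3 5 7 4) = (1 9 3)(2 5)(4 7) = [0, 9, 5, 1, 7, 2, 6, 4, 8, 3]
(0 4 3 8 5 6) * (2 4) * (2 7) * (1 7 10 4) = (0 10 4 3 8 5 6)(1 7 2) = [10, 7, 1, 8, 3, 6, 0, 2, 5, 9, 4]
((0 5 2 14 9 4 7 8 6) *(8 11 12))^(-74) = ((0 5 2 14 9 4 7 11 12 8 6))^(-74) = (0 14 7 8 5 9 11 6 2 4 12)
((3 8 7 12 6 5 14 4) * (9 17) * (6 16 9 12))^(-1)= (3 4 14 5 6 7 8)(9 16 12 17)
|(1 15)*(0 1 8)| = |(0 1 15 8)| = 4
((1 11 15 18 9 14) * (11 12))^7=(18)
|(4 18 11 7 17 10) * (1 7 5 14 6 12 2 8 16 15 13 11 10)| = |(1 7 17)(2 8 16 15 13 11 5 14 6 12)(4 18 10)| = 30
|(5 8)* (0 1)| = |(0 1)(5 8)| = 2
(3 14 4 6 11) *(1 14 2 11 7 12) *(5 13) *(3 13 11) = (1 14 4 6 7 12)(2 3)(5 11 13) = [0, 14, 3, 2, 6, 11, 7, 12, 8, 9, 10, 13, 1, 5, 4]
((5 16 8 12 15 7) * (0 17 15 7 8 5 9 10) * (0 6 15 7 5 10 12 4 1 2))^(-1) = ((0 17 7 9 12 5 16 10 6 15 8 4 1 2))^(-1) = (0 2 1 4 8 15 6 10 16 5 12 9 7 17)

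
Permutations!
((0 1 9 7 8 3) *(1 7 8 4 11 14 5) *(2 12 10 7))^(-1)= ((0 2 12 10 7 4 11 14 5 1 9 8 3))^(-1)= (0 3 8 9 1 5 14 11 4 7 10 12 2)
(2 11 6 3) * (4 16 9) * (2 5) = [0, 1, 11, 5, 16, 2, 3, 7, 8, 4, 10, 6, 12, 13, 14, 15, 9] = (2 11 6 3 5)(4 16 9)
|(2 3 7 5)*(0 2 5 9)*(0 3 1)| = 3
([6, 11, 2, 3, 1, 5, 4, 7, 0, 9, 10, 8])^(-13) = (0 8 11 1 4 6)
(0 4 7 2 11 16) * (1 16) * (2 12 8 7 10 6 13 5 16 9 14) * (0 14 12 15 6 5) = (0 4 10 5 16 14 2 11 1 9 12 8 7 15 6 13) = [4, 9, 11, 3, 10, 16, 13, 15, 7, 12, 5, 1, 8, 0, 2, 6, 14]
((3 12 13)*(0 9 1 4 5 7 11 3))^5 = (0 7)(1 3)(4 12)(5 13)(9 11) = ((0 9 1 4 5 7 11 3 12 13))^5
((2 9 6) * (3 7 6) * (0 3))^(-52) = ((0 3 7 6 2 9))^(-52) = (0 7 2)(3 6 9)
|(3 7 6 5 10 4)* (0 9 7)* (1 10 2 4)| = |(0 9 7 6 5 2 4 3)(1 10)| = 8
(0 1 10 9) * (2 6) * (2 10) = (0 1 2 6 10 9) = [1, 2, 6, 3, 4, 5, 10, 7, 8, 0, 9]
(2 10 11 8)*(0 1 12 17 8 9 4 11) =[1, 12, 10, 3, 11, 5, 6, 7, 2, 4, 0, 9, 17, 13, 14, 15, 16, 8] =(0 1 12 17 8 2 10)(4 11 9)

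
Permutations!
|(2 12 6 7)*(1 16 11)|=12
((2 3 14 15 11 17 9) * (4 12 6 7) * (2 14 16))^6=((2 3 16)(4 12 6 7)(9 14 15 11 17))^6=(4 6)(7 12)(9 14 15 11 17)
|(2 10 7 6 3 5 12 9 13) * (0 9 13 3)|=|(0 9 3 5 12 13 2 10 7 6)|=10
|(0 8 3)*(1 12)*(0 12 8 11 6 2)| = |(0 11 6 2)(1 8 3 12)| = 4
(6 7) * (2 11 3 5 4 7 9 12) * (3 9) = (2 11 9 12)(3 5 4 7 6) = [0, 1, 11, 5, 7, 4, 3, 6, 8, 12, 10, 9, 2]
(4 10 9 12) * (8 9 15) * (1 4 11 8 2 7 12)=(1 4 10 15 2 7 12 11 8 9)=[0, 4, 7, 3, 10, 5, 6, 12, 9, 1, 15, 8, 11, 13, 14, 2]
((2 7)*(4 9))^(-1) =(2 7)(4 9)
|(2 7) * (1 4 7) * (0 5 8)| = 12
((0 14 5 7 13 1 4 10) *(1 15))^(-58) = ((0 14 5 7 13 15 1 4 10))^(-58) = (0 15 14 1 5 4 7 10 13)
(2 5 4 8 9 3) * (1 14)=(1 14)(2 5 4 8 9 3)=[0, 14, 5, 2, 8, 4, 6, 7, 9, 3, 10, 11, 12, 13, 1]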